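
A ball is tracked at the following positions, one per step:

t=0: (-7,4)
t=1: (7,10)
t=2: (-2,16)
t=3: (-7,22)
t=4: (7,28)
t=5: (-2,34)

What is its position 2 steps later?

The first coordinate repeats the cycle [-7, 7, -2] with period 3; step 7 mod 3 = 1, giving 7.
The second coordinate changes by +6 each step, so at step 7 it is 4 + 7·(6) = 46.

(7,46)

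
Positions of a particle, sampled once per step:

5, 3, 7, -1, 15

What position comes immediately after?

-17

The jumps are -2, +4, -8, +16 — a geometric progression with ratio -2.
step 5: 15 − 32 → -17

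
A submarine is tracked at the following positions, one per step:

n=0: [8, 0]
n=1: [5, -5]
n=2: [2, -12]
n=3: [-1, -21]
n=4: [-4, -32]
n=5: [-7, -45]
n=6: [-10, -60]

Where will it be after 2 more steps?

Taking differences between consecutive positions: [-3, -5], [-3, -7], [-3, -9], [-3, -11], [-3, -13], [-3, -15]. These grow by [+0, -2] each step.
step 7: [-10, -60] + [-3, -17] → [-13, -77]
step 8: [-13, -77] + [-3, -19] → [-16, -96]

[-16, -96]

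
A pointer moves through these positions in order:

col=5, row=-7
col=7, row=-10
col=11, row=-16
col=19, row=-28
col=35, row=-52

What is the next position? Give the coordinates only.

Step-to-step displacements: (+2, -3), (+4, -6), (+8, -12), (+16, -24); each is 2× the previous.
step 5: col=35, row=-52 + (+32, -48) → col=67, row=-100

col=67, row=-100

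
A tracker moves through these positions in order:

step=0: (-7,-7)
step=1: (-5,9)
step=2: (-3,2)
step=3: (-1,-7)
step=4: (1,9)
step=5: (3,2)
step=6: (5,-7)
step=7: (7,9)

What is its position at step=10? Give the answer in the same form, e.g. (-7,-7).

The first coordinate changes by +2 each step, so at step 10 it is -7 + 10·(2) = 13.
The second coordinate repeats the cycle [-7, 9, 2] with period 3; step 10 mod 3 = 1, giving 9.

(13,9)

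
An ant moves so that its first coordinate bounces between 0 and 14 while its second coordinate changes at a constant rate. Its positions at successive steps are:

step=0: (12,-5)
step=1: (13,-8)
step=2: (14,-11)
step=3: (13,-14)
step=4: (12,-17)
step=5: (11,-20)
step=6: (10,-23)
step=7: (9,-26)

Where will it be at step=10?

(6,-35)

The first coordinate travels 1 per step and bounces off the walls at 0 and 14.
  step 8: 9 → 8
  step 9: 8 → 7
  step 10: 7 → 6
The second coordinate changes by -3 each step: at step 10 it is -35.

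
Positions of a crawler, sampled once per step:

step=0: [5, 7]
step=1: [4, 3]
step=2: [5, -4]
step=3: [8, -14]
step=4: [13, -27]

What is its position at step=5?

[20, -43]

First differences are [-1, -4], [+1, -7], [+3, -10], [+5, -13]; their common second difference is [+2, -3] (constant acceleration).
step 5: [13, -27] + [+7, -16] → [20, -43]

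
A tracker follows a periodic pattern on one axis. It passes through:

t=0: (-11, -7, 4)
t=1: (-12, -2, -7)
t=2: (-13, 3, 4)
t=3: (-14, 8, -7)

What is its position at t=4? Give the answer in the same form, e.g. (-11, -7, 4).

(-15, 13, 4)

The first coordinate changes by -1 each step, so at step 4 it is -11 + 4·(-1) = -15.
The second coordinate changes by +5 each step, so at step 4 it is -7 + 4·(5) = 13.
The third coordinate repeats the cycle [4, -7] with period 2; step 4 mod 2 = 0, giving 4.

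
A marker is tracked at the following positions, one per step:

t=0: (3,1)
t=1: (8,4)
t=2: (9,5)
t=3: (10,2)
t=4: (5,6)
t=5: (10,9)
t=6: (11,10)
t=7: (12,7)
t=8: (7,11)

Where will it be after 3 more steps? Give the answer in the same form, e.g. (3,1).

(14,12)

The moves between consecutive positions are (+5,+3), (+1,+1), (+1,-3), (-5,+4), (+5,+3), (+1,+1), (+1,-3), (-5,+4); they repeat the 4-cycle [(+5,+3), (+1,+1), (+1,-3), (-5,+4)].
step 9: apply (+5,+3) → (12,14)
step 10: apply (+1,+1) → (13,15)
step 11: apply (+1,-3) → (14,12)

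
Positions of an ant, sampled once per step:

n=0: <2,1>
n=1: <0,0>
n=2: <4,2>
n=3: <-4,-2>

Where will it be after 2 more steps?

<-20,-10>

The jumps are <-2,-1>, <+4,+2>, <-8,-4> — a geometric progression with ratio -2.
step 4: <-4,-2> + <+16,+8> → <12,6>
step 5: <12,6> + <-32,-16> → <-20,-10>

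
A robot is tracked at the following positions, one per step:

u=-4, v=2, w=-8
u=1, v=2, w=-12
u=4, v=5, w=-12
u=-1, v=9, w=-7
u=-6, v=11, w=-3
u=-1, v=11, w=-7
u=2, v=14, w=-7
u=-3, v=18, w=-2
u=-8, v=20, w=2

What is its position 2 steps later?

u=0, v=23, w=-2

Step-to-step displacements: (+5, +0, -4), (+3, +3, +0), (-5, +4, +5), (-5, +2, +4), (+5, +0, -4), (+3, +3, +0), (-5, +4, +5), (-5, +2, +4) — a repeating cycle of length 4.
step 9: apply (+5, +0, -4) → u=-3, v=20, w=-2
step 10: apply (+3, +3, +0) → u=0, v=23, w=-2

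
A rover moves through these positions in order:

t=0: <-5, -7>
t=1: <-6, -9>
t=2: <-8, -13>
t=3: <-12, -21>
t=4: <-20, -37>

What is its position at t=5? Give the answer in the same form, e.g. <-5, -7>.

Step-to-step displacements: <-1, -2>, <-2, -4>, <-4, -8>, <-8, -16>; each is 2× the previous.
step 5: <-20, -37> + <-16, -32> → <-36, -69>

<-36, -69>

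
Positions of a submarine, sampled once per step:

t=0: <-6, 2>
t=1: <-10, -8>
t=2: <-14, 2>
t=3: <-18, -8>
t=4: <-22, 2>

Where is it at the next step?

The first coordinate changes by -4 each step, so at step 5 it is -6 + 5·(-4) = -26.
The second coordinate repeats the cycle [2, -8] with period 2; step 5 mod 2 = 1, giving -8.

<-26, -8>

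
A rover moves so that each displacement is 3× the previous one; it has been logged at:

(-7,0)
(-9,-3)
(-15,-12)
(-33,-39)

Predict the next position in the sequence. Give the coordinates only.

The jumps are (-2,-3), (-6,-9), (-18,-27) — a geometric progression with ratio 3.
step 4: (-33,-39) + (-54,-81) → (-87,-120)

(-87,-120)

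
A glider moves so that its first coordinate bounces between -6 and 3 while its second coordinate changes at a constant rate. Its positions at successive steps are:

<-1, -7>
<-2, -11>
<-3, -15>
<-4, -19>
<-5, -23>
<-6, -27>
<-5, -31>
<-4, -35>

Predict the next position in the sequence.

<-3, -39>

The first coordinate reflects between -6 and 3, moving 1 per step.
  step 8: -4 → -3
The second coordinate changes by -4 each step: at step 8 it is -39.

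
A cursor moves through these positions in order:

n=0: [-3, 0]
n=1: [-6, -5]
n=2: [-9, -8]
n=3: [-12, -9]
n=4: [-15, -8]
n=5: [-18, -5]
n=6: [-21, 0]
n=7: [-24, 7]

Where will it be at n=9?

[-30, 27]

Taking differences between consecutive positions: [-3, -5], [-3, -3], [-3, -1], [-3, +1], [-3, +3], [-3, +5], [-3, +7]. These grow by [+0, +2] each step.
step 8: [-24, 7] + [-3, +9] → [-27, 16]
step 9: [-27, 16] + [-3, +11] → [-30, 27]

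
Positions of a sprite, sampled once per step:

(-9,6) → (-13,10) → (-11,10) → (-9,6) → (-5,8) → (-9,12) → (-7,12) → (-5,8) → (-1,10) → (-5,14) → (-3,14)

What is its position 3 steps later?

Step-to-step displacements: (-4,+4), (+2,+0), (+2,-4), (+4,+2), (-4,+4), (+2,+0), (+2,-4), (+4,+2), (-4,+4), (+2,+0) — a repeating cycle of length 4.
step 11: apply (+2,-4) → (-1,10)
step 12: apply (+4,+2) → (3,12)
step 13: apply (-4,+4) → (-1,16)

(-1,16)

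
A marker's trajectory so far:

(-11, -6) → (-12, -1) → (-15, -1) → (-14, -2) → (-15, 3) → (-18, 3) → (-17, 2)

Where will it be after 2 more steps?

The moves between consecutive positions are (-1, +5), (-3, +0), (+1, -1), (-1, +5), (-3, +0), (+1, -1); they repeat the 3-cycle [(-1, +5), (-3, +0), (+1, -1)].
step 7: apply (-1, +5) → (-18, 7)
step 8: apply (-3, +0) → (-21, 7)

(-21, 7)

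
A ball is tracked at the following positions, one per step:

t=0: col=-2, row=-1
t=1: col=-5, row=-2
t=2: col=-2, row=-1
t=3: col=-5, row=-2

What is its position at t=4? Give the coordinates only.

col=-2, row=-1

Consecutive displacements (-3, -1), (+3, +1), (-3, -1) scale by a factor of -1 each step.
step 4: col=-5, row=-2 + (+3, +1) → col=-2, row=-1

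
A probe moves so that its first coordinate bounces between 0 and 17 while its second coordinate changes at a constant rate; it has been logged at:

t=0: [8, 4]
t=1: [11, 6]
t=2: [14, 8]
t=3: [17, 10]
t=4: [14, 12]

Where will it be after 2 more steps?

[8, 16]

The first coordinate reflects between 0 and 17, moving 3 per step.
  step 5: 14 → 11
  step 6: 11 → 8
The second coordinate changes by +2 each step: at step 6 it is 16.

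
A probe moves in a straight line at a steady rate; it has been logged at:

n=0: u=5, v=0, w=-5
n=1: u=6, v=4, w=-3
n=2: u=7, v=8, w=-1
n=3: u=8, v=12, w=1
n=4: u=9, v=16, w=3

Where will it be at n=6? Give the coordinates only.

The position changes by (+1,+4,+2) every step.
step 5: u=9, v=16, w=3 + (+1,+4,+2) → u=10, v=20, w=5
step 6: u=10, v=20, w=5 + (+1,+4,+2) → u=11, v=24, w=7

u=11, v=24, w=7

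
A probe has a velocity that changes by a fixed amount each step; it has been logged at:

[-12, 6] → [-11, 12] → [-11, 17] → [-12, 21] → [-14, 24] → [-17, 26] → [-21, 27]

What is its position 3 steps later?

[-39, 24]

Successive displacements: [+1, +6], [+0, +5], [-1, +4], [-2, +3], [-3, +2], [-4, +1] — each changes by [-1, -1].
step 7: [-21, 27] + [-5, +0] → [-26, 27]
step 8: [-26, 27] + [-6, -1] → [-32, 26]
step 9: [-32, 26] + [-7, -2] → [-39, 24]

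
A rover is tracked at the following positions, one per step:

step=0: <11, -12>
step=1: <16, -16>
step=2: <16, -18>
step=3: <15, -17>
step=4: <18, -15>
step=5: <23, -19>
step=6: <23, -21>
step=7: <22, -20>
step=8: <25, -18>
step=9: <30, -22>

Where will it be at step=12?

<32, -21>

Step-to-step displacements: <+5, -4>, <+0, -2>, <-1, +1>, <+3, +2>, <+5, -4>, <+0, -2>, <-1, +1>, <+3, +2>, <+5, -4> — a repeating cycle of length 4.
step 10: apply <+0, -2> → <30, -24>
step 11: apply <-1, +1> → <29, -23>
step 12: apply <+3, +2> → <32, -21>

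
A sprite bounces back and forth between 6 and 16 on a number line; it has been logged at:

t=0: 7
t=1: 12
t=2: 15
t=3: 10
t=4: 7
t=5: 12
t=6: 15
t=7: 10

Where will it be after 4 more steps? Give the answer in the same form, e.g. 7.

10

The value travels 5 per step and bounces off the walls at 6 and 16.
  step 8: 10 → 7
  step 9: 7 → 12
  step 10: 12 → 15
  step 11: 15 → 10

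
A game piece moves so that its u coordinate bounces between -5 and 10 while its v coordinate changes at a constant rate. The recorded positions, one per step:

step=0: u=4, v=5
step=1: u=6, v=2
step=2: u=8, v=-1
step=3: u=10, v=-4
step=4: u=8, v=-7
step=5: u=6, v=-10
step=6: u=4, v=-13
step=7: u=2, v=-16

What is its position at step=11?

The u coordinate travels 2 per step and bounces off the walls at -5 and 10.
  step 8: 2 → 0
  step 9: 0 → -2
  step 10: -2 → -4
  step 11: -4 → -4
The v coordinate changes by -3 each step: at step 11 it is -28.

u=-4, v=-28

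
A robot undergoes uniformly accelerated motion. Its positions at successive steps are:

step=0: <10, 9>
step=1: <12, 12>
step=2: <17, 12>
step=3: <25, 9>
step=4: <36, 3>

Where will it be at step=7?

Taking differences between consecutive positions: <+2, +3>, <+5, +0>, <+8, -3>, <+11, -6>. These grow by <+3, -3> each step.
step 5: <36, 3> + <+14, -9> → <50, -6>
step 6: <50, -6> + <+17, -12> → <67, -18>
step 7: <67, -18> + <+20, -15> → <87, -33>

<87, -33>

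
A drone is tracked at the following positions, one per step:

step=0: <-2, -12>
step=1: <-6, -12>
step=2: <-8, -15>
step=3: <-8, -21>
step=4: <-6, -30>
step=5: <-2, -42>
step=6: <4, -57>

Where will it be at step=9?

<34, -120>

Taking differences between consecutive positions: <-4, +0>, <-2, -3>, <+0, -6>, <+2, -9>, <+4, -12>, <+6, -15>. These grow by <+2, -3> each step.
step 7: <4, -57> + <+8, -18> → <12, -75>
step 8: <12, -75> + <+10, -21> → <22, -96>
step 9: <22, -96> + <+12, -24> → <34, -120>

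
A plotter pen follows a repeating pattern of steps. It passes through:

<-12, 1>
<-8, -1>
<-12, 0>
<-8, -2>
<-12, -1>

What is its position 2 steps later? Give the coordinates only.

Differencing gives <+4, -2>, <-4, +1>, <+4, -2>, <-4, +1>. This is the pattern <+4, -2>, <-4, +1> repeated.
step 5: apply <+4, -2> → <-8, -3>
step 6: apply <-4, +1> → <-12, -2>

<-12, -2>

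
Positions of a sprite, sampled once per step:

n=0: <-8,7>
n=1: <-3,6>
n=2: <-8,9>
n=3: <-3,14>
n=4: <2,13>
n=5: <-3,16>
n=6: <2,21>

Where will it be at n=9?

<7,28>

Differencing gives <+5,-1>, <-5,+3>, <+5,+5>, <+5,-1>, <-5,+3>, <+5,+5>. This is the pattern <+5,-1>, <-5,+3>, <+5,+5> repeated.
step 7: apply <+5,-1> → <7,20>
step 8: apply <-5,+3> → <2,23>
step 9: apply <+5,+5> → <7,28>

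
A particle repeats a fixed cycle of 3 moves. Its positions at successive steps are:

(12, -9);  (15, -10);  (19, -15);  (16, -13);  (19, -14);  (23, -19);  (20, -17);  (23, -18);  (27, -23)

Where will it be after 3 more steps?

(31, -27)

Step-to-step displacements: (+3, -1), (+4, -5), (-3, +2), (+3, -1), (+4, -5), (-3, +2), (+3, -1), (+4, -5) — a repeating cycle of length 3.
step 9: apply (-3, +2) → (24, -21)
step 10: apply (+3, -1) → (27, -22)
step 11: apply (+4, -5) → (31, -27)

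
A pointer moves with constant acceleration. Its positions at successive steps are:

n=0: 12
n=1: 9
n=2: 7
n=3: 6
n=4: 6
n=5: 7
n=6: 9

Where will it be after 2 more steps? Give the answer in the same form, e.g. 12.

Successive displacements: -3, -2, -1, +0, +1, +2 — each changes by +1.
step 7: 9 + 3 → 12
step 8: 12 + 4 → 16

16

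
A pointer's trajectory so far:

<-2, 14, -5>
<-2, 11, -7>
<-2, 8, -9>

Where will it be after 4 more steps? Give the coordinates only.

The position changes by <+0, -3, -2> every step.
step 3: <-2, 8, -9> + <+0, -3, -2> → <-2, 5, -11>
step 4: <-2, 5, -11> + <+0, -3, -2> → <-2, 2, -13>
step 5: <-2, 2, -13> + <+0, -3, -2> → <-2, -1, -15>
step 6: <-2, -1, -15> + <+0, -3, -2> → <-2, -4, -17>

<-2, -4, -17>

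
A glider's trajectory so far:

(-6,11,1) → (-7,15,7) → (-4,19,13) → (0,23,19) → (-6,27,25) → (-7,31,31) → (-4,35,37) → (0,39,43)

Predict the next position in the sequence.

(-6,43,49)

The first coordinate repeats the cycle [-6, -7, -4, 0] with period 4; step 8 mod 4 = 0, giving -6.
The second coordinate changes by +4 each step, so at step 8 it is 11 + 8·(4) = 43.
The third coordinate changes by +6 each step, so at step 8 it is 1 + 8·(6) = 49.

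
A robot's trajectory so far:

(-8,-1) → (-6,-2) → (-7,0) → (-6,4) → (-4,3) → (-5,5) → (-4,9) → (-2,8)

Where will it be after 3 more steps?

(0,13)

The moves between consecutive positions are (+2,-1), (-1,+2), (+1,+4), (+2,-1), (-1,+2), (+1,+4), (+2,-1); they repeat the 3-cycle [(+2,-1), (-1,+2), (+1,+4)].
step 8: apply (-1,+2) → (-3,10)
step 9: apply (+1,+4) → (-2,14)
step 10: apply (+2,-1) → (0,13)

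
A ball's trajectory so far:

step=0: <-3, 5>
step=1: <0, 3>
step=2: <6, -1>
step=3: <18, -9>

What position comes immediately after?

<42, -25>

Consecutive displacements <+3, -2>, <+6, -4>, <+12, -8> scale by a factor of 2 each step.
step 4: <18, -9> + <+24, -16> → <42, -25>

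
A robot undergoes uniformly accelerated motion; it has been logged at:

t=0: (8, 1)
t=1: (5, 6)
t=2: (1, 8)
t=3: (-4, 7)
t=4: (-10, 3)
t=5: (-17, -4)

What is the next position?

First differences are (-3, +5), (-4, +2), (-5, -1), (-6, -4), (-7, -7); their common second difference is (-1, -3) (constant acceleration).
step 6: (-17, -4) + (-8, -10) → (-25, -14)

(-25, -14)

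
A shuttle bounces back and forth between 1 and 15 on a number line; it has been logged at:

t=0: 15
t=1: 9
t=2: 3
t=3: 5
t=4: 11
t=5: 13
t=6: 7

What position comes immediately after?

The value travels 6 per step and bounces off the walls at 1 and 15.
  step 7: 7 → 1

1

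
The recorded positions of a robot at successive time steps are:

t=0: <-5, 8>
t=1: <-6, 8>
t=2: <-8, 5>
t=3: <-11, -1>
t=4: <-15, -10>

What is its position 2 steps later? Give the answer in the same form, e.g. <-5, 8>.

Taking differences between consecutive positions: <-1, +0>, <-2, -3>, <-3, -6>, <-4, -9>. These grow by <-1, -3> each step.
step 5: <-15, -10> + <-5, -12> → <-20, -22>
step 6: <-20, -22> + <-6, -15> → <-26, -37>

<-26, -37>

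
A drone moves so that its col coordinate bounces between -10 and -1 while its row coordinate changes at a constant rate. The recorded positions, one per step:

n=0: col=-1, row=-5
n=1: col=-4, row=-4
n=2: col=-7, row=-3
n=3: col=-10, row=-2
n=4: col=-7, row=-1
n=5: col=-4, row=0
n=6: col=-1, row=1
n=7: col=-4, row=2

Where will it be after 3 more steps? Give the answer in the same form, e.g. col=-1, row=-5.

The col coordinate reflects between -10 and -1, moving 3 per step.
  step 8: -4 → -7
  step 9: -7 → -10
  step 10: -10 → -7
The row coordinate changes by +1 each step: at step 10 it is 5.

col=-7, row=5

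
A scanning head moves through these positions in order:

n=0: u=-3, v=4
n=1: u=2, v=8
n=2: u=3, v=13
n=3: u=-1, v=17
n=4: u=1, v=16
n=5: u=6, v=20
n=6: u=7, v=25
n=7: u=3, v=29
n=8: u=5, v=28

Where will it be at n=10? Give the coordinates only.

u=11, v=37

Differencing gives (+5, +4), (+1, +5), (-4, +4), (+2, -1), (+5, +4), (+1, +5), (-4, +4), (+2, -1). This is the pattern (+5, +4), (+1, +5), (-4, +4), (+2, -1) repeated.
step 9: apply (+5, +4) → u=10, v=32
step 10: apply (+1, +5) → u=11, v=37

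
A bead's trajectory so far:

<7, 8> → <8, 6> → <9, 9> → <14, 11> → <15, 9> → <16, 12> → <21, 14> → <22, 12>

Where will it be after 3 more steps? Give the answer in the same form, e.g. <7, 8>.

Differencing gives <+1, -2>, <+1, +3>, <+5, +2>, <+1, -2>, <+1, +3>, <+5, +2>, <+1, -2>. This is the pattern <+1, -2>, <+1, +3>, <+5, +2> repeated.
step 8: apply <+1, +3> → <23, 15>
step 9: apply <+5, +2> → <28, 17>
step 10: apply <+1, -2> → <29, 15>

<29, 15>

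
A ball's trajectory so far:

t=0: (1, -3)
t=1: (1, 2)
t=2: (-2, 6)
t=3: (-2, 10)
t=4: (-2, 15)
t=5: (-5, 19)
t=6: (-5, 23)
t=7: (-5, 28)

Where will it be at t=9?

Differencing gives (+0, +5), (-3, +4), (+0, +4), (+0, +5), (-3, +4), (+0, +4), (+0, +5). This is the pattern (+0, +5), (-3, +4), (+0, +4) repeated.
step 8: apply (-3, +4) → (-8, 32)
step 9: apply (+0, +4) → (-8, 36)

(-8, 36)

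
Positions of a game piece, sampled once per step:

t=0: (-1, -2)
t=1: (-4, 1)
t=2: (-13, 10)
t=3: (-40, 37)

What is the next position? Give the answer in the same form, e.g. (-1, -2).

The jumps are (-3, +3), (-9, +9), (-27, +27) — a geometric progression with ratio 3.
step 4: (-40, 37) + (-81, +81) → (-121, 118)

(-121, 118)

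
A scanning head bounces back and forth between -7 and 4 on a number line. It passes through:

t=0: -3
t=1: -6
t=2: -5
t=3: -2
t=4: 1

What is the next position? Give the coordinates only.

4

The value reflects between -7 and 4, moving 3 per step.
  step 5: 1 → 4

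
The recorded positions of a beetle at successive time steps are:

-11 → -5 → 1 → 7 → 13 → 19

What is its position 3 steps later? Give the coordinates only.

37

The position changes by +6 every step.
step 6: 19 + 6 → 25
step 7: 25 + 6 → 31
step 8: 31 + 6 → 37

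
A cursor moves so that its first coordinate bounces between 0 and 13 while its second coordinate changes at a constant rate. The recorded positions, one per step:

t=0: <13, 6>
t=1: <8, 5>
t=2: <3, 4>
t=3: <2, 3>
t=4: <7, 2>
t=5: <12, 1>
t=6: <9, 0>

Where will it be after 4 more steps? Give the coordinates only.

<11, -4>

The first coordinate reflects between 0 and 13, moving 5 per step.
  step 7: 9 → 4
  step 8: 4 → 1
  step 9: 1 → 6
  step 10: 6 → 11
The second coordinate changes by -1 each step: at step 10 it is -4.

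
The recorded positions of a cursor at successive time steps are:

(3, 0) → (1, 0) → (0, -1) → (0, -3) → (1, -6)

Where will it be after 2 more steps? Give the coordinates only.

(6, -15)

Taking differences between consecutive positions: (-2, +0), (-1, -1), (+0, -2), (+1, -3). These grow by (+1, -1) each step.
step 5: (1, -6) + (+2, -4) → (3, -10)
step 6: (3, -10) + (+3, -5) → (6, -15)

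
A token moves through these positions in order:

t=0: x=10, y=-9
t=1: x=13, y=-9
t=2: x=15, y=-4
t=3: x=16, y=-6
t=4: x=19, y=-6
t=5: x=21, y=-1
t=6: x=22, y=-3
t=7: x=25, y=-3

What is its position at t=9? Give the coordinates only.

The moves between consecutive positions are (+3, +0), (+2, +5), (+1, -2), (+3, +0), (+2, +5), (+1, -2), (+3, +0); they repeat the 3-cycle [(+3, +0), (+2, +5), (+1, -2)].
step 8: apply (+2, +5) → x=27, y=2
step 9: apply (+1, -2) → x=28, y=0

x=28, y=0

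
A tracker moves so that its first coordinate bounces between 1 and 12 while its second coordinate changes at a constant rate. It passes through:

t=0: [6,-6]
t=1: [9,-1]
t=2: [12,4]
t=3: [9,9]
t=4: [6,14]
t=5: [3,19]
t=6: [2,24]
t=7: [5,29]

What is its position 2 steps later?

The first coordinate reflects between 1 and 12, moving 3 per step.
  step 8: 5 → 8
  step 9: 8 → 11
The second coordinate changes by +5 each step: at step 9 it is 39.

[11,39]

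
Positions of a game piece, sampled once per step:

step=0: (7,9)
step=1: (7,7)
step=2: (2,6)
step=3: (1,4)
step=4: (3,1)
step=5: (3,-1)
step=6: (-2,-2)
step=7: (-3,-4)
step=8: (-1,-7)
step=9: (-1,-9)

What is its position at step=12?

(-5,-15)

Differencing gives (+0,-2), (-5,-1), (-1,-2), (+2,-3), (+0,-2), (-5,-1), (-1,-2), (+2,-3), (+0,-2). This is the pattern (+0,-2), (-5,-1), (-1,-2), (+2,-3) repeated.
step 10: apply (-5,-1) → (-6,-10)
step 11: apply (-1,-2) → (-7,-12)
step 12: apply (+2,-3) → (-5,-15)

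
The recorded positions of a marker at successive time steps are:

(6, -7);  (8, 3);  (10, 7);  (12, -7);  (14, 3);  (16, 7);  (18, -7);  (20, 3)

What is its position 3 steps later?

The first coordinate changes by +2 each step, so at step 10 it is 6 + 10·(2) = 26.
The second coordinate repeats the cycle [-7, 3, 7] with period 3; step 10 mod 3 = 1, giving 3.

(26, 3)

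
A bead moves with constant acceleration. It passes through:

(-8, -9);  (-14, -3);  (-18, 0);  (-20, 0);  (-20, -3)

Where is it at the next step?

Taking differences between consecutive positions: (-6, +6), (-4, +3), (-2, +0), (+0, -3). These grow by (+2, -3) each step.
step 5: (-20, -3) + (+2, -6) → (-18, -9)

(-18, -9)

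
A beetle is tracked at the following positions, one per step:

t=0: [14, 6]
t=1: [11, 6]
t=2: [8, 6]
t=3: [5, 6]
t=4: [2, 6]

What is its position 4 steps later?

[-10, 6]

Constant displacement of [-3, +0] per step.
step 5: [2, 6] + [-3, +0] → [-1, 6]
step 6: [-1, 6] + [-3, +0] → [-4, 6]
step 7: [-4, 6] + [-3, +0] → [-7, 6]
step 8: [-7, 6] + [-3, +0] → [-10, 6]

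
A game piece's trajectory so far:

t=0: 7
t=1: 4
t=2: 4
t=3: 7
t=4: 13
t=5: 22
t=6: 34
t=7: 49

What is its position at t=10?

112

First differences are -3, +0, +3, +6, +9, +12, +15; their common second difference is +3 (constant acceleration).
step 8: 49 + 18 → 67
step 9: 67 + 21 → 88
step 10: 88 + 24 → 112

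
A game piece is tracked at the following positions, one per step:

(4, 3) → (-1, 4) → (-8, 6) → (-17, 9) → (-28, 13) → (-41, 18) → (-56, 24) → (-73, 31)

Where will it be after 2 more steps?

(-113, 48)

First differences are (-5, +1), (-7, +2), (-9, +3), (-11, +4), (-13, +5), (-15, +6), (-17, +7); their common second difference is (-2, +1) (constant acceleration).
step 8: (-73, 31) + (-19, +8) → (-92, 39)
step 9: (-92, 39) + (-21, +9) → (-113, 48)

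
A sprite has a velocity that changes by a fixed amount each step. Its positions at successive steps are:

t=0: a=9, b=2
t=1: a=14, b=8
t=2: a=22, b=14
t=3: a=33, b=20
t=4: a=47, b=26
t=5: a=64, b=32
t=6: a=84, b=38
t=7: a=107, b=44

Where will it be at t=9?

Successive displacements: (+5,+6), (+8,+6), (+11,+6), (+14,+6), (+17,+6), (+20,+6), (+23,+6) — each changes by (+3,+0).
step 8: a=107, b=44 + (+26,+6) → a=133, b=50
step 9: a=133, b=50 + (+29,+6) → a=162, b=56

a=162, b=56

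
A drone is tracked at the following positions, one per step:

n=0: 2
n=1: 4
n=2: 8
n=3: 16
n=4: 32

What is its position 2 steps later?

Consecutive displacements +2, +4, +8, +16 scale by a factor of 2 each step.
step 5: 32 + 32 → 64
step 6: 64 + 64 → 128

128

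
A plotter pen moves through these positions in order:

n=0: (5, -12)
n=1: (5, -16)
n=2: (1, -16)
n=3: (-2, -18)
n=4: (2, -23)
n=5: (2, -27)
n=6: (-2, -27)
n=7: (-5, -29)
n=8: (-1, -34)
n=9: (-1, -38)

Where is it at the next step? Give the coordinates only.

(-5, -38)

The moves between consecutive positions are (+0, -4), (-4, +0), (-3, -2), (+4, -5), (+0, -4), (-4, +0), (-3, -2), (+4, -5), (+0, -4); they repeat the 4-cycle [(+0, -4), (-4, +0), (-3, -2), (+4, -5)].
step 10: apply (-4, +0) → (-5, -38)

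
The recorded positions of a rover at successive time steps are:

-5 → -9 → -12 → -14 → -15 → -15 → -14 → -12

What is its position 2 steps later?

-5

First differences are -4, -3, -2, -1, +0, +1, +2; their common second difference is +1 (constant acceleration).
step 8: -12 + 3 → -9
step 9: -9 + 4 → -5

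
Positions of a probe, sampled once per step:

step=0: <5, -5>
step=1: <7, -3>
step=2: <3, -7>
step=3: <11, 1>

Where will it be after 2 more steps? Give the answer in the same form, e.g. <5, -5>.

<27, 17>

The jumps are <+2, +2>, <-4, -4>, <+8, +8> — a geometric progression with ratio -2.
step 4: <11, 1> + <-16, -16> → <-5, -15>
step 5: <-5, -15> + <+32, +32> → <27, 17>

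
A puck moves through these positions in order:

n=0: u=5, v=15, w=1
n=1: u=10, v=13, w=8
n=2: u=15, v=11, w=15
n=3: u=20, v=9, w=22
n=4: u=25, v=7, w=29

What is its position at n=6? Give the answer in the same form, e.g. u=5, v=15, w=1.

The position changes by (+5,-2,+7) every step.
step 5: u=25, v=7, w=29 + (+5,-2,+7) → u=30, v=5, w=36
step 6: u=30, v=5, w=36 + (+5,-2,+7) → u=35, v=3, w=43

u=35, v=3, w=43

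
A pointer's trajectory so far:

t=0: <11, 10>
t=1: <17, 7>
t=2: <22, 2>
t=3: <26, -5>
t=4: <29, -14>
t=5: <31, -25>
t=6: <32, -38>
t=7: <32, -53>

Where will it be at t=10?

<26, -110>

Successive displacements: <+6, -3>, <+5, -5>, <+4, -7>, <+3, -9>, <+2, -11>, <+1, -13>, <+0, -15> — each changes by <-1, -2>.
step 8: <32, -53> + <-1, -17> → <31, -70>
step 9: <31, -70> + <-2, -19> → <29, -89>
step 10: <29, -89> + <-3, -21> → <26, -110>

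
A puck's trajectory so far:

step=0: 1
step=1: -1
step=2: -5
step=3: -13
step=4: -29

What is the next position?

Step-to-step displacements: -2, -4, -8, -16; each is 2× the previous.
step 5: -29 − 32 → -61

-61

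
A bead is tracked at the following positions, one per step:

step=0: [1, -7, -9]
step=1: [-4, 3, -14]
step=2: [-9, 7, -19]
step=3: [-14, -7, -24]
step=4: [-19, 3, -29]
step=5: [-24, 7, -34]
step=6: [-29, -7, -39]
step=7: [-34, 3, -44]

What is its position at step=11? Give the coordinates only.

[-54, 7, -64]

The first coordinate changes by -5 each step, so at step 11 it is 1 + 11·(-5) = -54.
The second coordinate repeats the cycle [-7, 3, 7] with period 3; step 11 mod 3 = 2, giving 7.
The third coordinate changes by -5 each step, so at step 11 it is -9 + 11·(-5) = -64.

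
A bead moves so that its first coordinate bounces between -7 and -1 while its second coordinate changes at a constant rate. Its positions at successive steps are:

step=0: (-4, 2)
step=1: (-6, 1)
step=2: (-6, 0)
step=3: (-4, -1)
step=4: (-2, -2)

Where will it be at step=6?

The first coordinate reflects between -7 and -1, moving 2 per step.
  step 5: -2 → -2
  step 6: -2 → -4
The second coordinate changes by -1 each step: at step 6 it is -4.

(-4, -4)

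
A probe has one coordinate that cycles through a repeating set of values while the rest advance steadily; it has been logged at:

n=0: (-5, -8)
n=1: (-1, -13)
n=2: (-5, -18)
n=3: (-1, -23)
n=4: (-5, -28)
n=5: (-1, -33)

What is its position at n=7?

The first coordinate repeats the cycle [-5, -1] with period 2; step 7 mod 2 = 1, giving -1.
The second coordinate changes by -5 each step, so at step 7 it is -8 + 7·(-5) = -43.

(-1, -43)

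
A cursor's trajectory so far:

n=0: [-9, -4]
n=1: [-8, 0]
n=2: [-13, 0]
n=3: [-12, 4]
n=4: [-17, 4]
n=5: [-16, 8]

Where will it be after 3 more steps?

Differencing gives [+1, +4], [-5, +0], [+1, +4], [-5, +0], [+1, +4]. This is the pattern [+1, +4], [-5, +0] repeated.
step 6: apply [-5, +0] → [-21, 8]
step 7: apply [+1, +4] → [-20, 12]
step 8: apply [-5, +0] → [-25, 12]

[-25, 12]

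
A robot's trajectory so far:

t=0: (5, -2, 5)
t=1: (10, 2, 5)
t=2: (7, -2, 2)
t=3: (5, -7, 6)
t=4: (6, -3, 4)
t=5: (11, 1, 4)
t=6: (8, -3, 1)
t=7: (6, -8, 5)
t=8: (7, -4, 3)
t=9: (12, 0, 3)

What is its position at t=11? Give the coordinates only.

Differencing gives (+5, +4, +0), (-3, -4, -3), (-2, -5, +4), (+1, +4, -2), (+5, +4, +0), (-3, -4, -3), (-2, -5, +4), (+1, +4, -2), (+5, +4, +0). This is the pattern (+5, +4, +0), (-3, -4, -3), (-2, -5, +4), (+1, +4, -2) repeated.
step 10: apply (-3, -4, -3) → (9, -4, 0)
step 11: apply (-2, -5, +4) → (7, -9, 4)

(7, -9, 4)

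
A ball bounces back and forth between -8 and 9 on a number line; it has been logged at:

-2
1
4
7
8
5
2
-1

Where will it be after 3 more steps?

The value reflects between -8 and 9, moving 3 per step.
  step 8: -1 → -4
  step 9: -4 → -7
  step 10: -7 → -6

-6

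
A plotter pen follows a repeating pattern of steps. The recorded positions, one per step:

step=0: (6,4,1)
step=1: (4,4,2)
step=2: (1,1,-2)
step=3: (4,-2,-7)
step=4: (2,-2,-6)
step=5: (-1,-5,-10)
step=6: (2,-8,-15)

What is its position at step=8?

The moves between consecutive positions are (-2,+0,+1), (-3,-3,-4), (+3,-3,-5), (-2,+0,+1), (-3,-3,-4), (+3,-3,-5); they repeat the 3-cycle [(-2,+0,+1), (-3,-3,-4), (+3,-3,-5)].
step 7: apply (-2,+0,+1) → (0,-8,-14)
step 8: apply (-3,-3,-4) → (-3,-11,-18)

(-3,-11,-18)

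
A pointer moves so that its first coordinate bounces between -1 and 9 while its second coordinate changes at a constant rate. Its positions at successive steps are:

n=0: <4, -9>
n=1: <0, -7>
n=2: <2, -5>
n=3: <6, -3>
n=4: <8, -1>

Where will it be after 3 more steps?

<2, 5>

The first coordinate reflects between -1 and 9, moving 4 per step.
  step 5: 8 → 4
  step 6: 4 → 0
  step 7: 0 → 2
The second coordinate changes by +2 each step: at step 7 it is 5.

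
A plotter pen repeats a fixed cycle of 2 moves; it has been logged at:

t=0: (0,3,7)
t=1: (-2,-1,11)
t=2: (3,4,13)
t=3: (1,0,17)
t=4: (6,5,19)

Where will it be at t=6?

(9,6,25)

The moves between consecutive positions are (-2,-4,+4), (+5,+5,+2), (-2,-4,+4), (+5,+5,+2); they repeat the 2-cycle [(-2,-4,+4), (+5,+5,+2)].
step 5: apply (-2,-4,+4) → (4,1,23)
step 6: apply (+5,+5,+2) → (9,6,25)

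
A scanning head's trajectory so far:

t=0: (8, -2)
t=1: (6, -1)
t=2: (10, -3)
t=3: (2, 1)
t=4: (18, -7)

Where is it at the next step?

Step-to-step displacements: (-2, +1), (+4, -2), (-8, +4), (+16, -8); each is -2× the previous.
step 5: (18, -7) + (-32, +16) → (-14, 9)

(-14, 9)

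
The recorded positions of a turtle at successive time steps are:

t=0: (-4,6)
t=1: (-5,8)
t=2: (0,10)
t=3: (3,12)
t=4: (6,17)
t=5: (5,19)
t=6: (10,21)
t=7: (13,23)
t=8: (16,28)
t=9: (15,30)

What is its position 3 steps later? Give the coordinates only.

Step-to-step displacements: (-1,+2), (+5,+2), (+3,+2), (+3,+5), (-1,+2), (+5,+2), (+3,+2), (+3,+5), (-1,+2) — a repeating cycle of length 4.
step 10: apply (+5,+2) → (20,32)
step 11: apply (+3,+2) → (23,34)
step 12: apply (+3,+5) → (26,39)

(26,39)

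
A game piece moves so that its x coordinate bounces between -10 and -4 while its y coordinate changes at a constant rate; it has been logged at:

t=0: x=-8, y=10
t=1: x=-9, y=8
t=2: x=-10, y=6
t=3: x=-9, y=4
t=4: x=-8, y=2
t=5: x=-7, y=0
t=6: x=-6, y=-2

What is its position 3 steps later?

x=-5, y=-8

The x coordinate travels 1 per step and bounces off the walls at -10 and -4.
  step 7: -6 → -5
  step 8: -5 → -4
  step 9: -4 → -5
The y coordinate changes by -2 each step: at step 9 it is -8.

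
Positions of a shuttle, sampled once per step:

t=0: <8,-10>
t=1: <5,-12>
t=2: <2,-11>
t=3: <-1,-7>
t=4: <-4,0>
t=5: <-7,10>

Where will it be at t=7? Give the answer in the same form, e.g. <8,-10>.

First differences are <-3,-2>, <-3,+1>, <-3,+4>, <-3,+7>, <-3,+10>; their common second difference is <+0,+3> (constant acceleration).
step 6: <-7,10> + <-3,+13> → <-10,23>
step 7: <-10,23> + <-3,+16> → <-13,39>

<-13,39>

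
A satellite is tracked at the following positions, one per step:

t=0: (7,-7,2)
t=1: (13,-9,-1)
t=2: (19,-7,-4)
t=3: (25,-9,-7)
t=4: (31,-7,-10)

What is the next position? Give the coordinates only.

(37,-9,-13)

The first coordinate changes by +6 each step, so at step 5 it is 7 + 5·(6) = 37.
The second coordinate repeats the cycle [-7, -9] with period 2; step 5 mod 2 = 1, giving -9.
The third coordinate changes by -3 each step, so at step 5 it is 2 + 5·(-3) = -13.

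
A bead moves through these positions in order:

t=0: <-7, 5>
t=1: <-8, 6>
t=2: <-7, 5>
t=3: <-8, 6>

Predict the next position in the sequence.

<-7, 5>

Step-to-step displacements: <-1, +1>, <+1, -1>, <-1, +1>; each is -1× the previous.
step 4: <-8, 6> + <+1, -1> → <-7, 5>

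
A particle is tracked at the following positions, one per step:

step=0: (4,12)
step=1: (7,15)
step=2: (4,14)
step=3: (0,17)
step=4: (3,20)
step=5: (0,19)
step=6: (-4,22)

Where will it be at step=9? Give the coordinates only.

Differencing gives (+3,+3), (-3,-1), (-4,+3), (+3,+3), (-3,-1), (-4,+3). This is the pattern (+3,+3), (-3,-1), (-4,+3) repeated.
step 7: apply (+3,+3) → (-1,25)
step 8: apply (-3,-1) → (-4,24)
step 9: apply (-4,+3) → (-8,27)

(-8,27)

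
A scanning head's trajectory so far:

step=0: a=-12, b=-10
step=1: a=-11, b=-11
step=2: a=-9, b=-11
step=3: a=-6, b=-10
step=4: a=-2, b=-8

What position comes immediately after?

a=3, b=-5

Successive displacements: (+1,-1), (+2,+0), (+3,+1), (+4,+2) — each changes by (+1,+1).
step 5: a=-2, b=-8 + (+5,+3) → a=3, b=-5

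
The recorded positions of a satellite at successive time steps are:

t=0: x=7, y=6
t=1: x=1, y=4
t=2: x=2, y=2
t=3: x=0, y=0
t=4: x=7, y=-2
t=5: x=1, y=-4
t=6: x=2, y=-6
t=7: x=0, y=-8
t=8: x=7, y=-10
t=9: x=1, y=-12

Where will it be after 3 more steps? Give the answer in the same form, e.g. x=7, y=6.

The x coordinate repeats the cycle [7, 1, 2, 0] with period 4; step 12 mod 4 = 0, giving 7.
The y coordinate changes by -2 each step, so at step 12 it is 6 + 12·(-2) = -18.

x=7, y=-18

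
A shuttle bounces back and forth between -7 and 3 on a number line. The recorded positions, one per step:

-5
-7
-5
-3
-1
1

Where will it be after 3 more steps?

The value travels 2 per step and bounces off the walls at -7 and 3.
  step 6: 1 → 3
  step 7: 3 → 1
  step 8: 1 → -1

-1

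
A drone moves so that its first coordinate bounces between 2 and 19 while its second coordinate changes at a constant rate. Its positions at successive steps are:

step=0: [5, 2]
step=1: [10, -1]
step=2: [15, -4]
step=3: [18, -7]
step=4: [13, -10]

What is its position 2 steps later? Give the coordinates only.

The first coordinate travels 5 per step and bounces off the walls at 2 and 19.
  step 5: 13 → 8
  step 6: 8 → 3
The second coordinate changes by -3 each step: at step 6 it is -16.

[3, -16]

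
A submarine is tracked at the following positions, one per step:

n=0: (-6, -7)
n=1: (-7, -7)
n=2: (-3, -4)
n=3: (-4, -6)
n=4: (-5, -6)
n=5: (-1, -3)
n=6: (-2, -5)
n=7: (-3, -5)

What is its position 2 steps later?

Step-to-step displacements: (-1, +0), (+4, +3), (-1, -2), (-1, +0), (+4, +3), (-1, -2), (-1, +0) — a repeating cycle of length 3.
step 8: apply (+4, +3) → (1, -2)
step 9: apply (-1, -2) → (0, -4)

(0, -4)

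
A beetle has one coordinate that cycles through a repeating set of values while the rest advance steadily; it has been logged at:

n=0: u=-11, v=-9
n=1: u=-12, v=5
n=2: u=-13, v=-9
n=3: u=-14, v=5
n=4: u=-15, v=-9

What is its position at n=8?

The u coordinate changes by -1 each step, so at step 8 it is -11 + 8·(-1) = -19.
The v coordinate repeats the cycle [-9, 5] with period 2; step 8 mod 2 = 0, giving -9.

u=-19, v=-9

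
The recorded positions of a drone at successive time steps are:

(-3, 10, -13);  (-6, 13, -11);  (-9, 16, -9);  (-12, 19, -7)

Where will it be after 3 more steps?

Each step adds (-3, +3, +2) to the position.
step 4: (-12, 19, -7) + (-3, +3, +2) → (-15, 22, -5)
step 5: (-15, 22, -5) + (-3, +3, +2) → (-18, 25, -3)
step 6: (-18, 25, -3) + (-3, +3, +2) → (-21, 28, -1)

(-21, 28, -1)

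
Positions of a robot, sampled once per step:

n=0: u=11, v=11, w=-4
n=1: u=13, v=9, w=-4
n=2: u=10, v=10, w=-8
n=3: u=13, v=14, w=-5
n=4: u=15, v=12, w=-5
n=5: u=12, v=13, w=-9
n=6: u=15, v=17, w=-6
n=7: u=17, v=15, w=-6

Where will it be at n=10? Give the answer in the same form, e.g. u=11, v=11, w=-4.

u=19, v=18, w=-7

Differencing gives (+2,-2,+0), (-3,+1,-4), (+3,+4,+3), (+2,-2,+0), (-3,+1,-4), (+3,+4,+3), (+2,-2,+0). This is the pattern (+2,-2,+0), (-3,+1,-4), (+3,+4,+3) repeated.
step 8: apply (-3,+1,-4) → u=14, v=16, w=-10
step 9: apply (+3,+4,+3) → u=17, v=20, w=-7
step 10: apply (+2,-2,+0) → u=19, v=18, w=-7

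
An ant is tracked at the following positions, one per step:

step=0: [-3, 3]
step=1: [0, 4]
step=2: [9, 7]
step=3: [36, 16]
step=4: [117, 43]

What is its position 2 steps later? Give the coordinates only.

[1089, 367]

Step-to-step displacements: [+3, +1], [+9, +3], [+27, +9], [+81, +27]; each is 3× the previous.
step 5: [117, 43] + [+243, +81] → [360, 124]
step 6: [360, 124] + [+729, +243] → [1089, 367]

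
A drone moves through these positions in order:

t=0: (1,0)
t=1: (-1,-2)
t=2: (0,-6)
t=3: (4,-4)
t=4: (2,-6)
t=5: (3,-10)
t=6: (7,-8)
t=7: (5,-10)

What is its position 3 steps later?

The moves between consecutive positions are (-2,-2), (+1,-4), (+4,+2), (-2,-2), (+1,-4), (+4,+2), (-2,-2); they repeat the 3-cycle [(-2,-2), (+1,-4), (+4,+2)].
step 8: apply (+1,-4) → (6,-14)
step 9: apply (+4,+2) → (10,-12)
step 10: apply (-2,-2) → (8,-14)

(8,-14)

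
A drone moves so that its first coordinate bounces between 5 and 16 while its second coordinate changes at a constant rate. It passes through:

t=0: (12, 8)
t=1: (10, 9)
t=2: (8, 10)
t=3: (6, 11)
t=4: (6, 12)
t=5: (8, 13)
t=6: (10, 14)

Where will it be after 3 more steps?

The first coordinate reflects between 5 and 16, moving 2 per step.
  step 7: 10 → 12
  step 8: 12 → 14
  step 9: 14 → 16
The second coordinate changes by +1 each step: at step 9 it is 17.

(16, 17)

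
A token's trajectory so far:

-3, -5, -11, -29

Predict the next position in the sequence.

The jumps are -2, -6, -18 — a geometric progression with ratio 3.
step 4: -29 − 54 → -83

-83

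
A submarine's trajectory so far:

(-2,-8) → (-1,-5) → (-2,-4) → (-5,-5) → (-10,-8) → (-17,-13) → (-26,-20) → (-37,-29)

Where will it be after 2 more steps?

Successive displacements: (+1,+3), (-1,+1), (-3,-1), (-5,-3), (-7,-5), (-9,-7), (-11,-9) — each changes by (-2,-2).
step 8: (-37,-29) + (-13,-11) → (-50,-40)
step 9: (-50,-40) + (-15,-13) → (-65,-53)

(-65,-53)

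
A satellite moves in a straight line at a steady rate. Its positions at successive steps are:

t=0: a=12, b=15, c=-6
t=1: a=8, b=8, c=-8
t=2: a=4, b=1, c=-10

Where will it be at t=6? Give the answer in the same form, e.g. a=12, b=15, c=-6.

a=-12, b=-27, c=-18

Constant displacement of (-4, -7, -2) per step.
step 3: a=4, b=1, c=-10 + (-4, -7, -2) → a=0, b=-6, c=-12
step 4: a=0, b=-6, c=-12 + (-4, -7, -2) → a=-4, b=-13, c=-14
step 5: a=-4, b=-13, c=-14 + (-4, -7, -2) → a=-8, b=-20, c=-16
step 6: a=-8, b=-20, c=-16 + (-4, -7, -2) → a=-12, b=-27, c=-18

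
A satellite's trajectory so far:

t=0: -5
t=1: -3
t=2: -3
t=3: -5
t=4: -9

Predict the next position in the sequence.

First differences are +2, +0, -2, -4; their common second difference is -2 (constant acceleration).
step 5: -9 − 6 → -15

-15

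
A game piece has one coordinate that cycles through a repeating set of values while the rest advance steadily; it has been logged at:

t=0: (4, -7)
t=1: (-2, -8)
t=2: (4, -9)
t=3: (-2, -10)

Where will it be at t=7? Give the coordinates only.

(-2, -14)

First: cycles through 4, -2 every 2 steps. Step 7 lands at position 1 of the cycle → -2.
Second: linear, -1 per step → -14 at step 7.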